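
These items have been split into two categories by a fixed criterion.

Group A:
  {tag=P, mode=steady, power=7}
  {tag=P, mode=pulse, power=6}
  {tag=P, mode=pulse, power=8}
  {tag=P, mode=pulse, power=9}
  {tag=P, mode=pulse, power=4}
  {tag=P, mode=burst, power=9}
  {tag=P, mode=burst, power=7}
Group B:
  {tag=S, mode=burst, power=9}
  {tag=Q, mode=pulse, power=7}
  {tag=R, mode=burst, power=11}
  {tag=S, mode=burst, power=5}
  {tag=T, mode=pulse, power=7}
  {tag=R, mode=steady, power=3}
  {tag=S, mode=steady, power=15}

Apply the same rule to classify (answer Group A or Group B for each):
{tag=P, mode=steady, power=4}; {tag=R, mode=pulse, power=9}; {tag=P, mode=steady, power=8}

The distinguishing property — tag is P — holds for all the 'Group A' cases and none of the 'Group B' cases.

Group A, Group B, Group A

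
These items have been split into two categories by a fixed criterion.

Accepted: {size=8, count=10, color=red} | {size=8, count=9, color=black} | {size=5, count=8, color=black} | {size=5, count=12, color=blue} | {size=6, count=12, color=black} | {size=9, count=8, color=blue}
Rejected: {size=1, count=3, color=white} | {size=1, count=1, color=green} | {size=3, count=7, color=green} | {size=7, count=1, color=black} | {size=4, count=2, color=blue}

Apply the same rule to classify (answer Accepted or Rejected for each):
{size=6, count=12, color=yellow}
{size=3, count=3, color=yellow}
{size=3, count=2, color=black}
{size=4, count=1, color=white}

Accepted, Rejected, Rejected, Rejected

The pattern is that an item is 'Accepted' exactly when: count ≥ 8.
{size=6, count=12, color=yellow} → count = 12 → Accepted. {size=3, count=3, color=yellow} → count = 3 → Rejected. {size=3, count=2, color=black} → count = 2 → Rejected. {size=4, count=1, color=white} → count = 1 → Rejected.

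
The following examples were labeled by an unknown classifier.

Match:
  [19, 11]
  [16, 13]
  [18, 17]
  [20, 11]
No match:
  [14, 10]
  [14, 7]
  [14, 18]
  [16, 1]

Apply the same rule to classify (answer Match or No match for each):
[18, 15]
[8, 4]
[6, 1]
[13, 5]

Match, No match, No match, No match

'Match' ⟺ sum ≥ 24 AND second is odd.
[18, 15] — 18+15 = 33, second 15, hence Match.
[8, 4] — 8+4 = 12, second 4, hence No match.
[6, 1] — 6+1 = 7, second 1, hence No match.
[13, 5] — 13+5 = 18, second 5, hence No match.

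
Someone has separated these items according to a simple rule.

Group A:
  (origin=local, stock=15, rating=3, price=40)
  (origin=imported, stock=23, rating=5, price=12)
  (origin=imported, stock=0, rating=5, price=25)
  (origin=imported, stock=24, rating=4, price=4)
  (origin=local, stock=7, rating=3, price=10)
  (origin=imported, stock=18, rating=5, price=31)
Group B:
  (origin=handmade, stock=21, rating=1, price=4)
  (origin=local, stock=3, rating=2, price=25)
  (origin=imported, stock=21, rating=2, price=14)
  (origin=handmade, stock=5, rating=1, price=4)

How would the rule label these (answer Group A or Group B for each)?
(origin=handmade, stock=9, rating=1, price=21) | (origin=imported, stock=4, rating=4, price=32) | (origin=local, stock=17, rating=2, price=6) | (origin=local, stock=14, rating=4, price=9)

Every 'Group A' example satisfies: rating ≥ 3. None of the 'Group B' examples do.
(origin=handmade, stock=9, rating=1, price=21): rating = 1 — does not pass, so Group B.
(origin=imported, stock=4, rating=4, price=32): rating = 4 — checks out, so Group A.
(origin=local, stock=17, rating=2, price=6): rating = 2 — does not pass, so Group B.
(origin=local, stock=14, rating=4, price=9): rating = 4 — checks out, so Group A.

Group B, Group A, Group B, Group A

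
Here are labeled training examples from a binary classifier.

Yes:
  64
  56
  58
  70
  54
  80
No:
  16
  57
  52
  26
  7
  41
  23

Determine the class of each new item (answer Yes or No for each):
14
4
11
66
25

No, No, No, Yes, No

All 'Yes' examples share one property — even AND at least 54 — and every 'No' example lacks it.
14: 14 is even, 14 < 54, fails the rule → No. 4: 4 is even, 4 < 54, fails the rule → No. 11: 11 is odd, 11 < 54, fails the rule → No. 66: 66 is even, 66 ≥ 54, has this property → Yes. 25: 25 is odd, 25 < 54, fails the rule → No.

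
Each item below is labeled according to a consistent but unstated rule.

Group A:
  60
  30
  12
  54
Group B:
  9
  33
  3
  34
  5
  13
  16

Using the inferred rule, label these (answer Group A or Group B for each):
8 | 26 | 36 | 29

The classifier is using: multiple of 6.
8 → 8 = 6·1 + 2 → Group B.
26 → 26 = 6·4 + 2 → Group B.
36 → 36 = 6·6 → Group A.
29 → 29 = 6·4 + 5 → Group B.

Group B, Group B, Group A, Group B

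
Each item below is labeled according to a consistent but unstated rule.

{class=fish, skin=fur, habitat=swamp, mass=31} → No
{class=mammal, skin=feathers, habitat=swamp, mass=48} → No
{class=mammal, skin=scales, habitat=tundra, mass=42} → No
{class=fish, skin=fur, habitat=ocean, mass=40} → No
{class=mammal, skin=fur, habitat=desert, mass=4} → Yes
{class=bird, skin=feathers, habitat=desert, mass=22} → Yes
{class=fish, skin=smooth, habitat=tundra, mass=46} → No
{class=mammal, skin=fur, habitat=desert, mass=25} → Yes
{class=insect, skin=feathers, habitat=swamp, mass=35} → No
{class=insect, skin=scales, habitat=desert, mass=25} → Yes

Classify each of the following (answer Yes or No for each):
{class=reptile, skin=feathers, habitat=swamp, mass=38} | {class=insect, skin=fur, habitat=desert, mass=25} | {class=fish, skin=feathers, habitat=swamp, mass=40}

Rule: habitat is desert. This holds for each 'Yes' example and fails for each 'No' one.
{class=reptile, skin=feathers, habitat=swamp, mass=38}: habitat is swamp — does not satisfy this, so No.
{class=insect, skin=fur, habitat=desert, mass=25}: habitat is desert — fits, so Yes.
{class=fish, skin=feathers, habitat=swamp, mass=40}: habitat is swamp — does not satisfy this, so No.

No, Yes, No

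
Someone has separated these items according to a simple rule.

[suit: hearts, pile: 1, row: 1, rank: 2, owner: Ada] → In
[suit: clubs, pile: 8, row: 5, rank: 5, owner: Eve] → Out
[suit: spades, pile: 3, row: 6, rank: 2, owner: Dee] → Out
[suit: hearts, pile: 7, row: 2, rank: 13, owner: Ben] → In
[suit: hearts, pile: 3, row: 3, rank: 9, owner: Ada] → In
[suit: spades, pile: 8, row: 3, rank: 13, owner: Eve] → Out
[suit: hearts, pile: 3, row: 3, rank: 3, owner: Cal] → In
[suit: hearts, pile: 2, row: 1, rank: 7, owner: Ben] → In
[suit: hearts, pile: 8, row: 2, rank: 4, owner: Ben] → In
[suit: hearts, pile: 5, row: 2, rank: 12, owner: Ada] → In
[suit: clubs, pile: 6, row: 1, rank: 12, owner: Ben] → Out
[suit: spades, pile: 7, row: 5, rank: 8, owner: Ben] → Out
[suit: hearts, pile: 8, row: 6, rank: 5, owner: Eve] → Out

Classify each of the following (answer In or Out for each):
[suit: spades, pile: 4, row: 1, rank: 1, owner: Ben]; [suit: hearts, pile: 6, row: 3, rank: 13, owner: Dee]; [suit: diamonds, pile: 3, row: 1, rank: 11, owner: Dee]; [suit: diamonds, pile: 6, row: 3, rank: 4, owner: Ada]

Out, In, Out, Out

The classifier is using: suit is hearts AND row ≤ 3.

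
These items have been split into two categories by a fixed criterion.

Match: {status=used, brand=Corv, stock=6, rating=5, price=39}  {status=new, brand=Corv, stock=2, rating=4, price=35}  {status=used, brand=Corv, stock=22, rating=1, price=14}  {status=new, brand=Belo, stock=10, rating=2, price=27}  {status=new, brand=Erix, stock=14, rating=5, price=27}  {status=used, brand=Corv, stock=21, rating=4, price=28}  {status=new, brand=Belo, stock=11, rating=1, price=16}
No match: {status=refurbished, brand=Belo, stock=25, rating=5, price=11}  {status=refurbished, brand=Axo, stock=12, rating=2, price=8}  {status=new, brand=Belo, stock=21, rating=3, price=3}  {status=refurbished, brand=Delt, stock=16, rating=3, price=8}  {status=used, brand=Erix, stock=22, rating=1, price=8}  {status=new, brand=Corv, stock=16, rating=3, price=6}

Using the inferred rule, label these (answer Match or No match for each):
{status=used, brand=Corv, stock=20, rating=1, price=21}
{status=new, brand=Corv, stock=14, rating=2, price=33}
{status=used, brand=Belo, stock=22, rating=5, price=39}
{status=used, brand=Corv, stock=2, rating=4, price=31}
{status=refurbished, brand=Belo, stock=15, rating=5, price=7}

The common property of the 'Match' items is: price ≥ 14. No 'No match' item has it.
{status=used, brand=Corv, stock=20, rating=1, price=21}: price = 21 — meets the rule, so Match.
{status=new, brand=Corv, stock=14, rating=2, price=33}: price = 33 — meets the rule, so Match.
{status=used, brand=Belo, stock=22, rating=5, price=39}: price = 39 — meets the rule, so Match.
{status=used, brand=Corv, stock=2, rating=4, price=31}: price = 31 — meets the rule, so Match.
{status=refurbished, brand=Belo, stock=15, rating=5, price=7}: price = 7 — does not fit, so No match.

Match, Match, Match, Match, No match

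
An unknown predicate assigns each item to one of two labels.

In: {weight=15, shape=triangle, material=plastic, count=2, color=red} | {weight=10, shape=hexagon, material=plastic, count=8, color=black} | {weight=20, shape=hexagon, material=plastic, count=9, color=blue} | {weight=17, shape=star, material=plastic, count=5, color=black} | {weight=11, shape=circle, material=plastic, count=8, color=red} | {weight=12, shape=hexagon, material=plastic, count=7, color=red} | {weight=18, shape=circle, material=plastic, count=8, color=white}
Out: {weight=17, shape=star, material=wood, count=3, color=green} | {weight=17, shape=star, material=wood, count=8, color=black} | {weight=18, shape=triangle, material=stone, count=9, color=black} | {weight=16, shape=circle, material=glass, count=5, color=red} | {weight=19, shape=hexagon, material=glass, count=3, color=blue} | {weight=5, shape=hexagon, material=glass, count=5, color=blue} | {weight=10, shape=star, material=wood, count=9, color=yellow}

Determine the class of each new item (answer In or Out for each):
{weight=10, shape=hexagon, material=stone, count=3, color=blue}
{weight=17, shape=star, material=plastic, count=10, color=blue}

Out, In

Every 'In' example satisfies: material is plastic. None of the 'Out' examples do.
Out: {weight=10, shape=hexagon, material=stone, count=3, color=blue}, since material is stone.
In: {weight=17, shape=star, material=plastic, count=10, color=blue}, since material is plastic.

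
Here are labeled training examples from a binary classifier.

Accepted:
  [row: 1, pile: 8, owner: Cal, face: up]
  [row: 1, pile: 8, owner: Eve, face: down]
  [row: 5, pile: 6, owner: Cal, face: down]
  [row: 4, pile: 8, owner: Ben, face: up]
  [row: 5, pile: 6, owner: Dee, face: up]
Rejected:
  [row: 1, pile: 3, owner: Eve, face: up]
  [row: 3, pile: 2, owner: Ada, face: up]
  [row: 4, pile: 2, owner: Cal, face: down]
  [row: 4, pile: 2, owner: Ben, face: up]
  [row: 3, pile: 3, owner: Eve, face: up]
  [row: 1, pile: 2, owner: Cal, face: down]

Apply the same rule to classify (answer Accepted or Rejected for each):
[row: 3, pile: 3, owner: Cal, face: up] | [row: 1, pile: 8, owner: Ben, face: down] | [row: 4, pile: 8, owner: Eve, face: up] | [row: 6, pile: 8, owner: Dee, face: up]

Rejected, Accepted, Accepted, Accepted

Every 'Accepted' example satisfies: pile ≥ 6. None of the 'Rejected' examples do.
[row: 3, pile: 3, owner: Cal, face: up]: Rejected (pile = 3).
[row: 1, pile: 8, owner: Ben, face: down]: Accepted (pile = 8).
[row: 4, pile: 8, owner: Eve, face: up]: Accepted (pile = 8).
[row: 6, pile: 8, owner: Dee, face: up]: Accepted (pile = 8).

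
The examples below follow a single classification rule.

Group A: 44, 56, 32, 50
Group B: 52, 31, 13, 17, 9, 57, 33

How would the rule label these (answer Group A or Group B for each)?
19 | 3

Group B, Group B

One predicate separates the groups cleanly: ≡ 2 (mod 6).
19 — 19 mod 6 = 1, hence Group B. 3 — 3 mod 6 = 3, hence Group B.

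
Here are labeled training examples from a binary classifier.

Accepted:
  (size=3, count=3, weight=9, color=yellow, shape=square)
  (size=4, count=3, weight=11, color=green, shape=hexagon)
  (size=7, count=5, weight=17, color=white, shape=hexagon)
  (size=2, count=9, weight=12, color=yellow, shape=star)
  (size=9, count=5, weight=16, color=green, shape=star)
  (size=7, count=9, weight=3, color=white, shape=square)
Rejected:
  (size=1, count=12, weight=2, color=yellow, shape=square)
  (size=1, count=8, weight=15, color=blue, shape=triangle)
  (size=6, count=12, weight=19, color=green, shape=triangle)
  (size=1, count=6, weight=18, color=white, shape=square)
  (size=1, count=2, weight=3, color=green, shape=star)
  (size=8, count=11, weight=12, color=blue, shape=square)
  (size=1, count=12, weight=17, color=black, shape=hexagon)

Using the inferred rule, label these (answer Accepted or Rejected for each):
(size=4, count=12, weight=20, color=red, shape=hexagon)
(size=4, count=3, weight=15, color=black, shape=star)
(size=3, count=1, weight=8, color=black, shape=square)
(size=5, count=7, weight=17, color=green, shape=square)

The common property of the 'Accepted' items is: count ≤ 9 AND size ≥ 2. No 'Rejected' item has it.
Rejected: (size=4, count=12, weight=20, color=red, shape=hexagon), since count = 12, size = 4. Accepted: (size=4, count=3, weight=15, color=black, shape=star), since count = 3, size = 4. Accepted: (size=3, count=1, weight=8, color=black, shape=square), since count = 1, size = 3. Accepted: (size=5, count=7, weight=17, color=green, shape=square), since count = 7, size = 5.

Rejected, Accepted, Accepted, Accepted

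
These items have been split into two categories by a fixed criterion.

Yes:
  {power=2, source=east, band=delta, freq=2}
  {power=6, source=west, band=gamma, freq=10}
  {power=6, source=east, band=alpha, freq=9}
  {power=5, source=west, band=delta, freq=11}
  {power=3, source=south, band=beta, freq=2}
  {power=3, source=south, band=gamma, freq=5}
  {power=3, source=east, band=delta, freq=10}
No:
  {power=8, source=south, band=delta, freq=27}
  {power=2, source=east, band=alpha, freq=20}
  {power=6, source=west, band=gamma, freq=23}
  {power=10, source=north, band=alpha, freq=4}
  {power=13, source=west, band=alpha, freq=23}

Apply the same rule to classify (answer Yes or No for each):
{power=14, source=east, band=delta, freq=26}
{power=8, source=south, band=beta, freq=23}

The distinguishing property — freq ≤ 11 AND power ≤ 6 — holds for all the 'Yes' cases and none of the 'No' cases.

No, No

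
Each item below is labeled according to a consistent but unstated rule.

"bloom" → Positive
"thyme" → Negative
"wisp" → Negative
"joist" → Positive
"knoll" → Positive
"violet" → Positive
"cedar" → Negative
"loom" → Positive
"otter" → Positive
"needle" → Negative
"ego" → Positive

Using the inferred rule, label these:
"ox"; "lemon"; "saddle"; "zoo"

Positive, Positive, Negative, Positive

Looking at the examples, the only property every 'Positive' case has and every 'Negative' case lacks is: contains 'o'.
"ox" — has 'o', hence Positive. "lemon" — has 'o', hence Positive. "saddle" — no 'o', hence Negative. "zoo" — has 'o', hence Positive.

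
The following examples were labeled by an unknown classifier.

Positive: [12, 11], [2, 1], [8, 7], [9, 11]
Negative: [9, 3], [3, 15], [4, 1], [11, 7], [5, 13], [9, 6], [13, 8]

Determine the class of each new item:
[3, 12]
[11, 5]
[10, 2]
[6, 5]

Negative, Negative, Negative, Positive

The rule appears to be: |first − second| ≤ 2.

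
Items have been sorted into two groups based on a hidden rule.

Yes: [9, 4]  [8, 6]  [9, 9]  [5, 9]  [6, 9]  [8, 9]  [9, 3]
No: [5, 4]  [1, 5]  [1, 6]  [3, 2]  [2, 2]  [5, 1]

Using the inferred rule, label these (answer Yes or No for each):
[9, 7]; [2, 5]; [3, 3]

Yes, No, No

Every 'Yes' example satisfies: sum ≥ 12. None of the 'No' examples do.
[9, 7] → 9+7 = 16 → Yes.
[2, 5] → 2+5 = 7 → No.
[3, 3] → 3+3 = 6 → No.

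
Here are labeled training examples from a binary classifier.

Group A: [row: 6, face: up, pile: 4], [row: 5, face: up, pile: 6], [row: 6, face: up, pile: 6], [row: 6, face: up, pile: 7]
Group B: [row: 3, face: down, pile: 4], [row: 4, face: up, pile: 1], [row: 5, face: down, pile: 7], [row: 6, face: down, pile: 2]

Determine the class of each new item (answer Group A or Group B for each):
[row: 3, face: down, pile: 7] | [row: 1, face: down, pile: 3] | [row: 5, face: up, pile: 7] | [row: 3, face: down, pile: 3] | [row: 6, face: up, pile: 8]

One predicate separates the groups cleanly: face is up AND row ≥ 5.
[row: 3, face: down, pile: 7] → face is down, row = 3 → Group B.
[row: 1, face: down, pile: 3] → face is down, row = 1 → Group B.
[row: 5, face: up, pile: 7] → face is up, row = 5 → Group A.
[row: 3, face: down, pile: 3] → face is down, row = 3 → Group B.
[row: 6, face: up, pile: 8] → face is up, row = 6 → Group A.

Group B, Group B, Group A, Group B, Group A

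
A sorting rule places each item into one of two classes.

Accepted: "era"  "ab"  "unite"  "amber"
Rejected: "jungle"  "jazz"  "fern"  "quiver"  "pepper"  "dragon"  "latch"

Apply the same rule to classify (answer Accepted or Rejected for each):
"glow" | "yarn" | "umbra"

The distinguishing property — starts with a vowel — holds for all the 'Accepted' cases and none of the 'Rejected' cases.
"glow" — starts with 'g', hence Rejected.
"yarn" — starts with 'y', hence Rejected.
"umbra" — starts with 'u', hence Accepted.

Rejected, Rejected, Accepted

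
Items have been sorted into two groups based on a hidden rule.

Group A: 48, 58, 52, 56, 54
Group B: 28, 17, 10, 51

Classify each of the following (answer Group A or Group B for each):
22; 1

The distinguishing property — even AND at least 48 — holds for all the 'Group A' cases and none of the 'Group B' cases.
22 → 22 is even, 22 < 48 → Group B. 1 → 1 is odd, 1 < 48 → Group B.

Group B, Group B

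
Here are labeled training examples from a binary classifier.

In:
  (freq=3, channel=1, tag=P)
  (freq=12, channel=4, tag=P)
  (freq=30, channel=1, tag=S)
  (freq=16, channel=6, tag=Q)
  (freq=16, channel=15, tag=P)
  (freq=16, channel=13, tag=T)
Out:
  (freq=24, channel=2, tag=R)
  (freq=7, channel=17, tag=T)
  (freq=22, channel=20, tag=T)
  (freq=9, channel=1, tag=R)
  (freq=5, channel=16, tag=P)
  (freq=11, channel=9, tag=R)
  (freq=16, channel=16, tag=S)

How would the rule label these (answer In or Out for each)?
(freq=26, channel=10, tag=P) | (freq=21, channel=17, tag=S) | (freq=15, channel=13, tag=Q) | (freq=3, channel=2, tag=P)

All 'In' examples share one property — tag is not R AND channel ≤ 15 — and every 'Out' example lacks it.
(freq=26, channel=10, tag=P): tag is P, channel = 10 — matches, so In. (freq=21, channel=17, tag=S): tag is S, channel = 17 — doesn't qualify, so Out. (freq=15, channel=13, tag=Q): tag is Q, channel = 13 — matches, so In. (freq=3, channel=2, tag=P): tag is P, channel = 2 — matches, so In.

In, Out, In, In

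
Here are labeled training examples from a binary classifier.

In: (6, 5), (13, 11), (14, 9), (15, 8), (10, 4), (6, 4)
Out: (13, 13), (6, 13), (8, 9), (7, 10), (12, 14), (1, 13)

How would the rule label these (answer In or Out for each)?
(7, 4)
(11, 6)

The rule appears to be: first > second.

In, In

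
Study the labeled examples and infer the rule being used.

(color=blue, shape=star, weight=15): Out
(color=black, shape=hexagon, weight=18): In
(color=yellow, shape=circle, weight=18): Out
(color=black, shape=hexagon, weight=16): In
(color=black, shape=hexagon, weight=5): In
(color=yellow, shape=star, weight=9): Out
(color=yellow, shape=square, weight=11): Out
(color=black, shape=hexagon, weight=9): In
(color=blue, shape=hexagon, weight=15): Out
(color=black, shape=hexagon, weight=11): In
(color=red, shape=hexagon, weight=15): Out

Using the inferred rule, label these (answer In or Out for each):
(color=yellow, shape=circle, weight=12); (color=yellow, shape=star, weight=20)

The rule appears to be: color is black.
(color=yellow, shape=circle, weight=12): color is yellow — doesn't qualify, so Out.
(color=yellow, shape=star, weight=20): color is yellow — doesn't qualify, so Out.

Out, Out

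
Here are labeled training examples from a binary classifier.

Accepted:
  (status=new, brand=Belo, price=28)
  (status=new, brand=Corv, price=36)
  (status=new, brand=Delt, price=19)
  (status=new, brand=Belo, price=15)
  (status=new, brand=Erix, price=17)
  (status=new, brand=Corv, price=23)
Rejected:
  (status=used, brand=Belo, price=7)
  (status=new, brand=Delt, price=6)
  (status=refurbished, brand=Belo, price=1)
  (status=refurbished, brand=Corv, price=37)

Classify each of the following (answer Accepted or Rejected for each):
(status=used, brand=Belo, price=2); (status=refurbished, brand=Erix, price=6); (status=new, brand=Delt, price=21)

Rule: status is new AND price ≥ 7. This holds for each 'Accepted' example and fails for each 'Rejected' one.
(status=used, brand=Belo, price=2): status is used, price = 2, does not fit → Rejected. (status=refurbished, brand=Erix, price=6): status is refurbished, price = 6, does not fit → Rejected. (status=new, brand=Delt, price=21): status is new, price = 21, checks out → Accepted.

Rejected, Rejected, Accepted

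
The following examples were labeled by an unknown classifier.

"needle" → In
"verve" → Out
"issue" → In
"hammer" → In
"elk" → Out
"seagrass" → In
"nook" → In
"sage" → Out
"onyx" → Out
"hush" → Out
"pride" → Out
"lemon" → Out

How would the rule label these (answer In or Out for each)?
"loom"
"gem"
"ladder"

One predicate separates the groups cleanly: has a double letter.
"loom": 'oo' doubled — meets the rule, so In. "gem": no doubled letter — doesn't qualify, so Out. "ladder": 'dd' doubled — meets the rule, so In.

In, Out, In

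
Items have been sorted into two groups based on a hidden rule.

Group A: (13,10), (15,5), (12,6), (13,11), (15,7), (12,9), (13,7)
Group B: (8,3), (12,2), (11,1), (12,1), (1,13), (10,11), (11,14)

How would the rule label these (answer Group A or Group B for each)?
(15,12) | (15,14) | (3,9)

Group A, Group A, Group B

The pattern is that an item is 'Group A' exactly when: first > second AND sum ≥ 18.
(15,12) — 15 > 12, 15+12 = 27, hence Group A.
(15,14) — 15 > 14, 15+14 = 29, hence Group A.
(3,9) — 3 < 9, 3+9 = 12, hence Group B.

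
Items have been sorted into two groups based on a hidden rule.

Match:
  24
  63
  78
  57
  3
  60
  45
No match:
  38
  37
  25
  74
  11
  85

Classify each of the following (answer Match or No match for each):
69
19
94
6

A rule that fits every label: multiple of 3 — true of each 'Match' example, false of each 'No match' one.
Match: 69, since 69 = 3·23. No match: 19, since 19 = 3·6 + 1. No match: 94, since 94 = 3·31 + 1. Match: 6, since 6 = 3·2.

Match, No match, No match, Match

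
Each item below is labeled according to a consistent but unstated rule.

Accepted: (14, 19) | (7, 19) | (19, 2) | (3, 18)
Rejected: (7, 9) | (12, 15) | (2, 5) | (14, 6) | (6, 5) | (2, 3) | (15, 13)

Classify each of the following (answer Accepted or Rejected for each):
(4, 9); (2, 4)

Rejected, Rejected

The distinguishing property — max ≥ 18 — holds for all the 'Accepted' cases and none of the 'Rejected' cases.
Rejected: (4, 9), since max 9. Rejected: (2, 4), since max 4.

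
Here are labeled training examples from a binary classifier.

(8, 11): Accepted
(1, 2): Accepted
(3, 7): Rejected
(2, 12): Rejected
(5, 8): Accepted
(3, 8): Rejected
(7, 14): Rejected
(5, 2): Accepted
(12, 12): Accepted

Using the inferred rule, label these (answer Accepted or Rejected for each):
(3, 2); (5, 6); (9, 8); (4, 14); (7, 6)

One predicate separates the groups cleanly: |first − second| ≤ 3.
(3, 2) — |3−2| = 1, hence Accepted.
(5, 6) — |5−6| = 1, hence Accepted.
(9, 8) — |9−8| = 1, hence Accepted.
(4, 14) — |4−14| = 10, hence Rejected.
(7, 6) — |7−6| = 1, hence Accepted.

Accepted, Accepted, Accepted, Rejected, Accepted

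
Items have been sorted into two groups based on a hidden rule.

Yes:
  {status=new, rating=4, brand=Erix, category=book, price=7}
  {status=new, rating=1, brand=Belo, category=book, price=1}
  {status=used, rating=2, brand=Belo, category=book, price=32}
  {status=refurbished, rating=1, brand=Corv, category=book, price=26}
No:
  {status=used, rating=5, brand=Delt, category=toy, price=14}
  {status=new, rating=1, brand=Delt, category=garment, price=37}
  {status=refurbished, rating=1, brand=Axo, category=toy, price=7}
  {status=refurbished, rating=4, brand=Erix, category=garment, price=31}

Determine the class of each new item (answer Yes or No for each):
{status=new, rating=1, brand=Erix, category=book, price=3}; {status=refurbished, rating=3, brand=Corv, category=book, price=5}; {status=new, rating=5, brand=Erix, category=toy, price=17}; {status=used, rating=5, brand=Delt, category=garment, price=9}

Yes, Yes, No, No

Looking at the examples, the only property every 'Yes' case has and every 'No' case lacks is: category is book.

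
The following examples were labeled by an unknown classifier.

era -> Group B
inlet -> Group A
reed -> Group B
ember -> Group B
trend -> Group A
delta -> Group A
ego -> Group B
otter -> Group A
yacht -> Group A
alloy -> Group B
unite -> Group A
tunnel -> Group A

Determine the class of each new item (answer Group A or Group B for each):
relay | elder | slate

Group B, Group B, Group A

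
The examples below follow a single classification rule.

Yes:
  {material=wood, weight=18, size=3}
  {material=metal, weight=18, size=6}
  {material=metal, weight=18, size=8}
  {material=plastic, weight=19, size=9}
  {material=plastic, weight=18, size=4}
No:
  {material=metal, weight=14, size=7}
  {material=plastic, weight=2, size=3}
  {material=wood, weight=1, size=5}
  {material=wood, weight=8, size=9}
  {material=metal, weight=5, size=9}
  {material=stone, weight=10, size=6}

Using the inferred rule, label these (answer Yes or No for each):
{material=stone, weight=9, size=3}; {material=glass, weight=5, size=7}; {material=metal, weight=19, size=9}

No, No, Yes

The rule appears to be: weight ≥ 18.
{material=stone, weight=9, size=3}: No (weight = 9).
{material=glass, weight=5, size=7}: No (weight = 5).
{material=metal, weight=19, size=9}: Yes (weight = 19).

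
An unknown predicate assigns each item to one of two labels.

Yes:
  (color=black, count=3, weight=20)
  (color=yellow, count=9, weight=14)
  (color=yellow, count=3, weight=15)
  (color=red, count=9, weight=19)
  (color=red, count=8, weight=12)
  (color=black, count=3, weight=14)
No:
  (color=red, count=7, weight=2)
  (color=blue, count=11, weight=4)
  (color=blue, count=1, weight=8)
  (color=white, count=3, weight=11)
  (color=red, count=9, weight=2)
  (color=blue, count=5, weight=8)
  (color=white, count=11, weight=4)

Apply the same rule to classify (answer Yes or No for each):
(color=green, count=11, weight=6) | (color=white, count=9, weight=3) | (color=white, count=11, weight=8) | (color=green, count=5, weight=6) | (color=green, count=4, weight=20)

Every 'Yes' example satisfies: weight ≥ 12. None of the 'No' examples do.
No: (color=green, count=11, weight=6), since weight = 6.
No: (color=white, count=9, weight=3), since weight = 3.
No: (color=white, count=11, weight=8), since weight = 8.
No: (color=green, count=5, weight=6), since weight = 6.
Yes: (color=green, count=4, weight=20), since weight = 20.

No, No, No, No, Yes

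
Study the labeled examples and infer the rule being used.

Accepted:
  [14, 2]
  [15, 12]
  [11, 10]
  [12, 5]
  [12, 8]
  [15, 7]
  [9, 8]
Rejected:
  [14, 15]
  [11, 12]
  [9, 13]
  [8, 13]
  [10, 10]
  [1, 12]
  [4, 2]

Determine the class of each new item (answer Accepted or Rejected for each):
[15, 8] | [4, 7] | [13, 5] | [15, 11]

Rule: first > second AND sum ≥ 13. This holds for each 'Accepted' example and fails for each 'Rejected' one.
[15, 8]: Accepted (15 > 8, 15+8 = 23). [4, 7]: Rejected (4 < 7, 4+7 = 11). [13, 5]: Accepted (13 > 5, 13+5 = 18). [15, 11]: Accepted (15 > 11, 15+11 = 26).

Accepted, Rejected, Accepted, Accepted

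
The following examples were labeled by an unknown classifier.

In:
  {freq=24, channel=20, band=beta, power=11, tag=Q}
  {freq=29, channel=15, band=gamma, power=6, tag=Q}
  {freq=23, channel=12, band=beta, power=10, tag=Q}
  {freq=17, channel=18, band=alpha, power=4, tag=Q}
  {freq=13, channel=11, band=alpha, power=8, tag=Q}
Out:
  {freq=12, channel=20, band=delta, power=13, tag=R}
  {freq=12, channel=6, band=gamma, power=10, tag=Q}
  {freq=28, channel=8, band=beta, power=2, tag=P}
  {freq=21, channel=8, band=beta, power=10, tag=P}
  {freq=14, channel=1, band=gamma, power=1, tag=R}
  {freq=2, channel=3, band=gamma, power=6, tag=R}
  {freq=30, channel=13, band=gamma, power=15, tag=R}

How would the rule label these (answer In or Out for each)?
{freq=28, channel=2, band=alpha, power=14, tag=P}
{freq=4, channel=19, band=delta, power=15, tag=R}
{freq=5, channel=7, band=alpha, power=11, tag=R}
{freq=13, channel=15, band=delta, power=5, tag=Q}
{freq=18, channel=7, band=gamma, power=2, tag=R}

'In' ⟺ tag is Q AND freq ≥ 13.

Out, Out, Out, In, Out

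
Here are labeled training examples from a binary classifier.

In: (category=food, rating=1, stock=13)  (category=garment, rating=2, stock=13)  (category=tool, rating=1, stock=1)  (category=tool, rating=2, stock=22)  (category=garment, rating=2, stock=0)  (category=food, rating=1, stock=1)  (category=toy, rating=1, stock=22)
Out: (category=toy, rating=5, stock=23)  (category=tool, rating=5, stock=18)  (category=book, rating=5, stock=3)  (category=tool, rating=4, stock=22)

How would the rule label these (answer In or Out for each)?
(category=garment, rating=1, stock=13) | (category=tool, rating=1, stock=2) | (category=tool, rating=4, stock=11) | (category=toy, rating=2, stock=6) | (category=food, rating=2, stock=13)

In, In, Out, In, In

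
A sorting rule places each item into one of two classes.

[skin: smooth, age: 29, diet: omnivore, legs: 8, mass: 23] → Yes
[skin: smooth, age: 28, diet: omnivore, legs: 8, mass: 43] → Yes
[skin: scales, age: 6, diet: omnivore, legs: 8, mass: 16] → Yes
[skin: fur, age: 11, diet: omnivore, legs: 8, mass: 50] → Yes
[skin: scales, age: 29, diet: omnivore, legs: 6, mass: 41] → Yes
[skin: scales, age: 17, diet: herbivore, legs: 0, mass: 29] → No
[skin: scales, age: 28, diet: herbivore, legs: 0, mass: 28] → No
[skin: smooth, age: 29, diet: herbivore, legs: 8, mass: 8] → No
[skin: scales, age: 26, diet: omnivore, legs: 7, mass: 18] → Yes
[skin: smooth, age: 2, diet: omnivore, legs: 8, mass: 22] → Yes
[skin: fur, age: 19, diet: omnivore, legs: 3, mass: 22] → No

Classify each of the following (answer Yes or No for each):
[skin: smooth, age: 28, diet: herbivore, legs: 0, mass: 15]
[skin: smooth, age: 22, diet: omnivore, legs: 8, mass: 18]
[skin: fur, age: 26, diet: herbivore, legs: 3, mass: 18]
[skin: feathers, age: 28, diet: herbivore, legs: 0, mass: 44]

No, Yes, No, No

Every 'Yes' example satisfies: diet is omnivore AND legs ≥ 6. None of the 'No' examples do.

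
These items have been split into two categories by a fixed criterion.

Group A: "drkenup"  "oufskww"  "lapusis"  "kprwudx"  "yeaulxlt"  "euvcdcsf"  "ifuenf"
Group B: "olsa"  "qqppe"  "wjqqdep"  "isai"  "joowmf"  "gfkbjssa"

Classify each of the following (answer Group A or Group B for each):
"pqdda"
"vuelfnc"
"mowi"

One predicate separates the groups cleanly: contains 'u'.
"pqdda": no 'u' — does not fit, so Group B. "vuelfnc": has 'u' — satisfies this, so Group A. "mowi": no 'u' — does not fit, so Group B.

Group B, Group A, Group B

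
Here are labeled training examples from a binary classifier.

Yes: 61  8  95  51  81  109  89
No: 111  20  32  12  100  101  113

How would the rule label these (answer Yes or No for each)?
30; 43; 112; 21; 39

No, Yes, No, No, Yes

One predicate separates the groups cleanly: digit sum ≥ 6.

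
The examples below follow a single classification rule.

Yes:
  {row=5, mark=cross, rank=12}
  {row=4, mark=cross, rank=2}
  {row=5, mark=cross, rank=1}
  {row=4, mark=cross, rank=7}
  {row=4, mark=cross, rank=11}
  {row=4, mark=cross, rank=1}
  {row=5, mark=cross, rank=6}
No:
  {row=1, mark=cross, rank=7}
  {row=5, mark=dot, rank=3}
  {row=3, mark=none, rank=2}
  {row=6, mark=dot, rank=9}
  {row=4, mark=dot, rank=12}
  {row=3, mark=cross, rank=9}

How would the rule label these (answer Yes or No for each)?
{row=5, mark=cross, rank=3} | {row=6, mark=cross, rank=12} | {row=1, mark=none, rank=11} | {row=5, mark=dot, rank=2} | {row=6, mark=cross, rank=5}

Yes, Yes, No, No, Yes

The rule appears to be: mark is cross AND row ≥ 4.
Yes: {row=5, mark=cross, rank=3}, since mark is cross, row = 5.
Yes: {row=6, mark=cross, rank=12}, since mark is cross, row = 6.
No: {row=1, mark=none, rank=11}, since mark is none, row = 1.
No: {row=5, mark=dot, rank=2}, since mark is dot, row = 5.
Yes: {row=6, mark=cross, rank=5}, since mark is cross, row = 6.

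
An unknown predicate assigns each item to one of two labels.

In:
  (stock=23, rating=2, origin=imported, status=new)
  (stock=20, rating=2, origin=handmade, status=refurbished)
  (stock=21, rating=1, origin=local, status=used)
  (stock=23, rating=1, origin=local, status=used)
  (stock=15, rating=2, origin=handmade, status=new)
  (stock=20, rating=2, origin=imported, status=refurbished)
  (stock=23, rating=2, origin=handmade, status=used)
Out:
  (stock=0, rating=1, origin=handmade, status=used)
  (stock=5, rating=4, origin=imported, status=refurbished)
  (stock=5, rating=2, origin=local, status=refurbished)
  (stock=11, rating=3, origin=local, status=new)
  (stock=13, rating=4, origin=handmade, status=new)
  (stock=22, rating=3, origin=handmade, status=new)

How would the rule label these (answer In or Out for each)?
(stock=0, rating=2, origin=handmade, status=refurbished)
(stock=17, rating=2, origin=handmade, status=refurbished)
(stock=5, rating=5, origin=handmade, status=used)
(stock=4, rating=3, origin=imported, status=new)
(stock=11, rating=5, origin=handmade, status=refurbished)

A rule that fits every label: stock ≥ 11 AND rating ≤ 2 — true of each 'In' example, false of each 'Out' one.
(stock=0, rating=2, origin=handmade, status=refurbished) — stock = 0, rating = 2, hence Out.
(stock=17, rating=2, origin=handmade, status=refurbished) — stock = 17, rating = 2, hence In.
(stock=5, rating=5, origin=handmade, status=used) — stock = 5, rating = 5, hence Out.
(stock=4, rating=3, origin=imported, status=new) — stock = 4, rating = 3, hence Out.
(stock=11, rating=5, origin=handmade, status=refurbished) — stock = 11, rating = 5, hence Out.

Out, In, Out, Out, Out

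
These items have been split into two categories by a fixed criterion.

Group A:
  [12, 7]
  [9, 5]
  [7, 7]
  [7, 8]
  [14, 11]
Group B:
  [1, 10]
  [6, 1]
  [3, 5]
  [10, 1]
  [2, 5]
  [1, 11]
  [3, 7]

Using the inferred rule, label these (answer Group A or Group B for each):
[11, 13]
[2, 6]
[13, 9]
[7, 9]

Group A, Group B, Group A, Group A

All 'Group A' examples share one property — sum ≥ 14 — and every 'Group B' example lacks it.
[11, 13]: 11+13 = 24 — checks out, so Group A. [2, 6]: 2+6 = 8 — doesn't match, so Group B. [13, 9]: 13+9 = 22 — checks out, so Group A. [7, 9]: 7+9 = 16 — checks out, so Group A.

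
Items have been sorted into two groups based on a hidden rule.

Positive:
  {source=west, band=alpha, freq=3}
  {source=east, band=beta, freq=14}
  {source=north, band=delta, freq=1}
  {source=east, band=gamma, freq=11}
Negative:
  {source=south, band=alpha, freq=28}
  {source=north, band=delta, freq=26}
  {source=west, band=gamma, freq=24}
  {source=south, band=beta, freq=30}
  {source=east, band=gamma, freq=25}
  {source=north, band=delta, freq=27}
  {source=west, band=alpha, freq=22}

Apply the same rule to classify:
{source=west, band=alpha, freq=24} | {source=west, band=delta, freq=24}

Negative, Negative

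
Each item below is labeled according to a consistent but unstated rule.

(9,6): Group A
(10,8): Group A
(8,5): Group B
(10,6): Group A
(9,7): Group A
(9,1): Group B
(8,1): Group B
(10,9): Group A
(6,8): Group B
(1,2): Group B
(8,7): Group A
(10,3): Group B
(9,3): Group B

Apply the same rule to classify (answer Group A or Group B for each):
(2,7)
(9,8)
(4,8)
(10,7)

Group B, Group A, Group B, Group A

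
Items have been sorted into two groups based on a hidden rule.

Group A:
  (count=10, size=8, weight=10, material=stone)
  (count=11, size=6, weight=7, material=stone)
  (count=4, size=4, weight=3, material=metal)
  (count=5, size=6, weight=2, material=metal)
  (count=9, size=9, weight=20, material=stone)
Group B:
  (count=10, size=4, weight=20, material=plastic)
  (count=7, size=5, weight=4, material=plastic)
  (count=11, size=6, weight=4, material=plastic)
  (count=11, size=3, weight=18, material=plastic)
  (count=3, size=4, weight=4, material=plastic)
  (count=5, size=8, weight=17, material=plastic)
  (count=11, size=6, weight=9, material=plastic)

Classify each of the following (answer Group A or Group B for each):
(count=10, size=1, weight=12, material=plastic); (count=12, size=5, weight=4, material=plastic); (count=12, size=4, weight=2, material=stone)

The distinguishing property — material is not plastic — holds for all the 'Group A' cases and none of the 'Group B' cases.
Group B: (count=10, size=1, weight=12, material=plastic), since material is plastic. Group B: (count=12, size=5, weight=4, material=plastic), since material is plastic. Group A: (count=12, size=4, weight=2, material=stone), since material is stone.

Group B, Group B, Group A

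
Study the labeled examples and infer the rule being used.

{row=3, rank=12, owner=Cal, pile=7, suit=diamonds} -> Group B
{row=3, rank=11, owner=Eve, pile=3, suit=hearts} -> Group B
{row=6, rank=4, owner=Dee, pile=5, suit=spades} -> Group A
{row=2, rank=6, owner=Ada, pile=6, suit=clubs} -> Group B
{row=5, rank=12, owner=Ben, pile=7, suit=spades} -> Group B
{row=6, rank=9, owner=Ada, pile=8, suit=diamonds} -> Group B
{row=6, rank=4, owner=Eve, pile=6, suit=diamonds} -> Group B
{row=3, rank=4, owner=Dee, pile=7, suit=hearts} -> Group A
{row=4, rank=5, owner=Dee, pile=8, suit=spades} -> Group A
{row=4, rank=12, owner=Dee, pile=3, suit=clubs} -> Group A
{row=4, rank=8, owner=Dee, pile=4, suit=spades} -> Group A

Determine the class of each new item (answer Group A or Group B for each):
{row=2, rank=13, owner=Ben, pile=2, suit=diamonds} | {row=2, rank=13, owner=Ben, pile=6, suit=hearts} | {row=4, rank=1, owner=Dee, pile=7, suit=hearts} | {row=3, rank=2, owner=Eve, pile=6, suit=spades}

Group B, Group B, Group A, Group B

Comparing the two groups points to one rule — owner is Dee.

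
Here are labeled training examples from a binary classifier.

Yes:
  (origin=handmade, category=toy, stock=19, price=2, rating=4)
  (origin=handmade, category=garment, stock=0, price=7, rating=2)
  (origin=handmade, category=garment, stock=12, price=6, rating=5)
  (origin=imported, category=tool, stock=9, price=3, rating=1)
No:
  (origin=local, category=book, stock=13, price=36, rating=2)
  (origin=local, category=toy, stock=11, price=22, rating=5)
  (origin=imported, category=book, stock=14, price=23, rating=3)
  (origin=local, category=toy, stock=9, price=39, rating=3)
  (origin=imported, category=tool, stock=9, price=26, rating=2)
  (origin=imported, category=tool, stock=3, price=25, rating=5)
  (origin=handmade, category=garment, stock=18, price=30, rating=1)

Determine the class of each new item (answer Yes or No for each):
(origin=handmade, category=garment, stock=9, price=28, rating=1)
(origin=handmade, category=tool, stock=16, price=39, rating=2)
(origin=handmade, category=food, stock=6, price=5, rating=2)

All 'Yes' examples share one property — price ≤ 7 — and every 'No' example lacks it.
No: (origin=handmade, category=garment, stock=9, price=28, rating=1), since price = 28. No: (origin=handmade, category=tool, stock=16, price=39, rating=2), since price = 39. Yes: (origin=handmade, category=food, stock=6, price=5, rating=2), since price = 5.

No, No, Yes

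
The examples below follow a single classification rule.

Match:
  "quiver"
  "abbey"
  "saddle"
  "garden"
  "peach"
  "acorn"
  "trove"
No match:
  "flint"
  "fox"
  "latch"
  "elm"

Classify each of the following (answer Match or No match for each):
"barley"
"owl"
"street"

Match, No match, Match

Rule: has ≥ 2 vowels. This holds for each 'Match' example and fails for each 'No match' one.
Match: "barley", since 2 vowels. No match: "owl", since 1 vowel. Match: "street", since 2 vowels.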